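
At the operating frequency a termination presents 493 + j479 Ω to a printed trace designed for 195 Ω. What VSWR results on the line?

Γ = (Z_L − Z_0)/(Z_L + Z_0) = (298 + j479)/(688 + j479)
|Γ| = 564/838 = 0.673
VSWR = (1 + |Γ|)/(1 − |Γ|) = 1.67/0.327

VSWR ≈ 5.11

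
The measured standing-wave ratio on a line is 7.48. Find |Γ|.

|Γ| = (S − 1)/(S + 1) = (7.48 − 1)/(7.48 + 1) = 6.48/8.48

|Γ| ≈ 0.764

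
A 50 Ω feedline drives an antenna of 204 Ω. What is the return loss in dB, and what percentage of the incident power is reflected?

RL ≈ 4.35 dB; 36.8% of incident power reflected

Γ = (204 − 50)/(204 + 50) = 0.606
RL = −20·log₁₀(0.606) = 4.35 dB
P_refl/P_inc = |Γ|² = 0.368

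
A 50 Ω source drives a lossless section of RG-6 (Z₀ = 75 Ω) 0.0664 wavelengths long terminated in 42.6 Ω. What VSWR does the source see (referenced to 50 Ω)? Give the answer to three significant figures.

βl = 2π × 0.0664 = 23.9°
tan(βl) = 0.443
Z_in = Z_0·(Z_L + jZ_0·tanβl)/(Z_0 + jZ_L·tanβl) = 47.9 + j21.2 Ω
Γ_s = (Z_in − Z_s)/(Z_in + Z_s) = (-2.07 + j21.2)/(97.9 + j21.2), |Γ_s| = 0.212
VSWR = (1 + |Γ_s|)/(1 − |Γ_s|)

VSWR ≈ 1.54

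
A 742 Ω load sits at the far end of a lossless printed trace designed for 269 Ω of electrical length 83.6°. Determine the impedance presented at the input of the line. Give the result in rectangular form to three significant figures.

tan(βl) = tan(83.6°) = 8.92
Z_in = Z_0·(Z_L + jZ_0·tanβl)/(Z_0 + jZ_L·tanβl)
     = 269·(742 + j2400)/(269 + j6620)

Z_in ≈ 98.6 − j26.2 Ω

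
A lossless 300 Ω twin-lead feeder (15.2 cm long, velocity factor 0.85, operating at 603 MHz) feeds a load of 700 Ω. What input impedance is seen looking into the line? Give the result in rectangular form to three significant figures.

λ = v/f = 0.85·c / 603 MHz = 0.423 m
βl = 2π·l/λ = 2π × 0.359 = 129°
tan(βl) = tan(129°) = -1.22
Z_in = Z_0·(Z_L + jZ_0·tanβl)/(Z_0 + jZ_L·tanβl)
     = 300·(700 − j365)/(300 − j852)

Z_in ≈ 192 + j179 Ω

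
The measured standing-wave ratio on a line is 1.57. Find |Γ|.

|Γ| ≈ 0.222

|Γ| = (S − 1)/(S + 1) = (1.57 − 1)/(1.57 + 1) = 0.57/2.57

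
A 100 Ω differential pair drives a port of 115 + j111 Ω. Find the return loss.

Γ = (15 + j111)/(215 + j111), |Γ| = 0.463
RL = −20·log₁₀|Γ| = −20·log₁₀(0.463)

RL ≈ 6.69 dB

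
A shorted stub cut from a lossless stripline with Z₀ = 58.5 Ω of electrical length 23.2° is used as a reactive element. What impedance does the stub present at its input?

tan(βl) = 0.429
For a shorted stub, Z_in = jZ_0·tan(βl)

Z_in ≈ +j25.1 Ω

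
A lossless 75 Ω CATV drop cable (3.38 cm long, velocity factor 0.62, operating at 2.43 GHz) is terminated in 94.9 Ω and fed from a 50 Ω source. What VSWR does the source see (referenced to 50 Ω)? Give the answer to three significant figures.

λ = v/f = 0.62·c / 2.43 GHz = 0.0765 m
βl = 2π·l/λ = 2π × 0.442 = 159°
tan(βl) = -0.384
Z_in = Z_0·(Z_L + jZ_0·tanβl)/(Z_0 + jZ_L·tanβl) = 88.1 + j14 Ω
Γ_s = (Z_in − Z_s)/(Z_in + Z_s) = (38.1 + j14)/(138 + j14), |Γ_s| = 0.292
VSWR = (1 + |Γ_s|)/(1 − |Γ_s|)

VSWR ≈ 1.83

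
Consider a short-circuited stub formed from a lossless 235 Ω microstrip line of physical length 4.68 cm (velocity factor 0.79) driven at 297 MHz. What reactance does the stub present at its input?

λ = v/f = 0.79·c / 297 MHz = 0.798 m
βl = 2π·l/λ = 2π × 0.0586 = 21.1°
tan(βl) = 0.386
For a short-circuited stub, Z_in = jZ_0·tan(βl)

X_in ≈ 90.7 Ω (inductive)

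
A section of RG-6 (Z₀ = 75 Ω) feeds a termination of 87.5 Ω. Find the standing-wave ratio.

Γ = (87.5 − 75)/(87.5 + 75) = 0.0769
VSWR = (1 + 0.0769)/(1 − 0.0769)

VSWR ≈ 1.17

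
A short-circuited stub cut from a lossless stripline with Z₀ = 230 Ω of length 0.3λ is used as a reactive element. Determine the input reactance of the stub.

X_in ≈ -708 Ω (capacitive)

βl = 2π × 0.3 = 108°
tan(βl) = -3.08
For a short-circuited stub, Z_in = jZ_0·tan(βl)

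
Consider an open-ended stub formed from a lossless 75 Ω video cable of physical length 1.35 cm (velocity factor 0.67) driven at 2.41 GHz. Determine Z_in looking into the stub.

λ = v/f = 0.67·c / 2.41 GHz = 0.0834 m
βl = 2π·l/λ = 2π × 0.162 = 58.3°
tan(βl) = 1.62
For an open-ended stub, Z_in = −jZ_0·cot(βl) = −jZ_0/tan(βl)

Z_in ≈ −j46.4 Ω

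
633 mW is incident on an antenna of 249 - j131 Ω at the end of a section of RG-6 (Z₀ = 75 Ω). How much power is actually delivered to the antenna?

P_delivered ≈ 387 mW

|Γ| = |(174 − j131)/(324 − j131)| = 0.623
|Γ|² = 0.388
P_refl = |Γ|²·P_inc = 246 mW, P_del = (1 − |Γ|²)·P_inc = 387 mW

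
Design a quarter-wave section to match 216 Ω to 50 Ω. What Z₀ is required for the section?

Z_qwt ≈ 104 Ω

Z_qwt = √(Z_0·R_L) = √(50 × 216) = √10800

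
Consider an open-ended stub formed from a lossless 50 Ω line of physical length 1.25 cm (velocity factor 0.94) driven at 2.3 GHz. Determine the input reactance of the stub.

X_in ≈ -67.1 Ω (capacitive)

λ = v/f = 0.94·c / 2.3 GHz = 0.123 m
βl = 2π·l/λ = 2π × 0.102 = 36.7°
tan(βl) = 0.745
For an open-ended stub, Z_in = −jZ_0·cot(βl) = −jZ_0/tan(βl)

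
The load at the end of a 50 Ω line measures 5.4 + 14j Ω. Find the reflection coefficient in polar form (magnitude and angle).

Γ ≈ 0.818 ∠ 148°

Γ = (Z_L − Z_0)/(Z_L + Z_0) = (-44.6 + j14)/(55.4 + j14)
|Γ| = 46.7/57.1 = 0.818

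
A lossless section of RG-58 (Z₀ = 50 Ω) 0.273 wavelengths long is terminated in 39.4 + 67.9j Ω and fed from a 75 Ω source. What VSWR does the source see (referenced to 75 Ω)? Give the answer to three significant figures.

βl = 2π × 0.273 = 98.3°
tan(βl) = -6.87
Z_in = Z_0·(Z_L + jZ_0·tanβl)/(Z_0 + jZ_L·tanβl) = 14 − j19.4 Ω
Γ_s = (Z_in − Z_s)/(Z_in + Z_s) = (-61 − j19.4)/(89 − j19.4), |Γ_s| = 0.703
VSWR = (1 + |Γ_s|)/(1 − |Γ_s|)

VSWR ≈ 5.74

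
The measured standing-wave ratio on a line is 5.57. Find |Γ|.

|Γ| ≈ 0.696

|Γ| = (S − 1)/(S + 1) = (5.57 − 1)/(5.57 + 1) = 4.57/6.57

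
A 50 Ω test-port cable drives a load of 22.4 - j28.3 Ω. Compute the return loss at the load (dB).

RL ≈ 5.87 dB

Γ = (-27.6 − j28.3)/(72.4 − j28.3), |Γ| = 0.509
RL = −20·log₁₀|Γ| = −20·log₁₀(0.509)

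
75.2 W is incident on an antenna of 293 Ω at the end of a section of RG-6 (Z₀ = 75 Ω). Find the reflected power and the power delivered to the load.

Γ = (293 − 75)/(293 + 75) = 0.592
|Γ|² = 0.351
P_refl = |Γ|²·P_inc = 26.4 W, P_del = (1 − |Γ|²)·P_inc = 48.8 W

P_reflected ≈ 26.4 W; P_delivered ≈ 48.8 W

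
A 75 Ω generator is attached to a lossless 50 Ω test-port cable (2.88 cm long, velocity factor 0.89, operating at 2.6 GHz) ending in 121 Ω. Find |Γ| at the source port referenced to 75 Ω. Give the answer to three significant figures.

λ = v/f = 0.89·c / 2.6 GHz = 0.103 m
βl = 2π·l/λ = 2π × 0.28 = 101°
tan(βl) = -5.16
Z_in = Z_0·(Z_L + jZ_0·tanβl)/(Z_0 + jZ_L·tanβl) = 21.3 + j7.98 Ω
Γ_s = (Z_in − Z_s)/(Z_in + Z_s) = (-53.7 + j7.98)/(96.3 + j7.98), |Γ_s| = 0.562

|Γ| ≈ 0.562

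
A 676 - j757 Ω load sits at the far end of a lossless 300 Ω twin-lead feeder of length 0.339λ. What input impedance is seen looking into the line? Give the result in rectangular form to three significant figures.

Z_in ≈ 108 + j279 Ω

βl = 2π × 0.339 = 122°
tan(βl) = tan(122°) = -1.6
Z_in = Z_0·(Z_L + jZ_0·tanβl)/(Z_0 + jZ_L·tanβl)
     = 300·(676 − j1240)/(-910 − j1080)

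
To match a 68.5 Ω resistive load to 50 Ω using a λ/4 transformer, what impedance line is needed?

Z_qwt ≈ 58.5 Ω

Z_qwt = √(Z_0·R_L) = √(50 × 68.5) = √3425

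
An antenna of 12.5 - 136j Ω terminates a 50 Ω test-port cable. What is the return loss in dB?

RL ≈ 0.514 dB

Γ = (-37.5 − j136)/(62.5 − j136), |Γ| = 0.943
RL = −20·log₁₀|Γ| = −20·log₁₀(0.943)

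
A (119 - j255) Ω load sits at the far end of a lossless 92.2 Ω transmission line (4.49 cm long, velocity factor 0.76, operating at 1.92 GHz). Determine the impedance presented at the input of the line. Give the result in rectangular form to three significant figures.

λ = v/f = 0.76·c / 1.92 GHz = 0.119 m
βl = 2π·l/λ = 2π × 0.378 = 136°
tan(βl) = tan(136°) = -0.962
Z_in = Z_0·(Z_L + jZ_0·tanβl)/(Z_0 + jZ_L·tanβl)
     = 92.2·(119 − j344)/(-153 − j114)

Z_in ≈ 53.3 + j167 Ω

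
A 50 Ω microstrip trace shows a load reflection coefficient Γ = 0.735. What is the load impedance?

Z_L ≈ 327 Ω

Z_L = Z_0·(1 + Γ)/(1 − Γ) = 50·(1.73)/(0.265)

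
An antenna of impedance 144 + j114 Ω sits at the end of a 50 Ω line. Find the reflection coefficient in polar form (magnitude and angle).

Γ ≈ 0.657 ∠ 20.1°

Γ = (Z_L − Z_0)/(Z_L + Z_0) = (94 + j114)/(194 + j114)
|Γ| = 148/225 = 0.657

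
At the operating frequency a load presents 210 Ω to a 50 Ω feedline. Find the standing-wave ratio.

VSWR ≈ 4.2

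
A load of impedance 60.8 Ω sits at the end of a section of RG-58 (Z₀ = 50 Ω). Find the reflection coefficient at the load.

Γ = (Z_L − Z_0)/(Z_L + Z_0) = (60.8 − 50)/(60.8 + 50) = 10.8/110.8

Γ = 0.0975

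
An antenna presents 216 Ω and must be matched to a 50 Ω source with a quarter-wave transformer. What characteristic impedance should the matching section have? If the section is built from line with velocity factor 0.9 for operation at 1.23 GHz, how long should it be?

Z_qwt ≈ 104 Ω; length ≈ 5.49 cm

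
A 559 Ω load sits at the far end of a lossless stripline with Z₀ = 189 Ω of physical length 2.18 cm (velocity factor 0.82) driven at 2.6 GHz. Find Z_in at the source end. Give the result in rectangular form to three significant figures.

Z_in ≈ 64.8 − j20.7 Ω

λ = v/f = 0.82·c / 2.6 GHz = 0.0946 m
βl = 2π·l/λ = 2π × 0.23 = 82.9°
tan(βl) = tan(82.9°) = 8.08
Z_in = Z_0·(Z_L + jZ_0·tanβl)/(Z_0 + jZ_L·tanβl)
     = 189·(559 + j1530)/(189 + j4520)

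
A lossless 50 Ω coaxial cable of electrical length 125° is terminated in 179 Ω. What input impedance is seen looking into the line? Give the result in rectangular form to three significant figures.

tan(βl) = tan(125°) = -1.43
Z_in = Z_0·(Z_L + jZ_0·tanβl)/(Z_0 + jZ_L·tanβl)
     = 50·(179 − j71.4)/(50 − j256)

Z_in ≈ 20 + j31.1 Ω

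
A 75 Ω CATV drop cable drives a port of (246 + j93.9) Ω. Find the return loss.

RL ≈ 4.68 dB

Γ = (171 + j93.9)/(321 + j93.9), |Γ| = 0.583
RL = −20·log₁₀|Γ| = −20·log₁₀(0.583)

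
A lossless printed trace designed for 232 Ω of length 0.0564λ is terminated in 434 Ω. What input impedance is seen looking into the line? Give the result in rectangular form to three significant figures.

Z_in ≈ 334 − j145 Ω

βl = 2π × 0.0564 = 20.3°
tan(βl) = tan(20.3°) = 0.37
Z_in = Z_0·(Z_L + jZ_0·tanβl)/(Z_0 + jZ_L·tanβl)
     = 232·(434 + j85.8)/(232 + j161)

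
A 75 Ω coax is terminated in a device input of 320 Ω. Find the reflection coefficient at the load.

Γ = (Z_L − Z_0)/(Z_L + Z_0) = (320 − 75)/(320 + 75) = 245/395

Γ = 0.62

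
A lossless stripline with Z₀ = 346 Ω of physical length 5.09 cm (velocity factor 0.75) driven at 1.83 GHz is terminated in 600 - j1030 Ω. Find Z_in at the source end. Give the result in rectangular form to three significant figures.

λ = v/f = 0.75·c / 1.83 GHz = 0.123 m
βl = 2π·l/λ = 2π × 0.414 = 149°
tan(βl) = tan(149°) = -0.6
Z_in = Z_0·(Z_L + jZ_0·tanβl)/(Z_0 + jZ_L·tanβl)
     = 346·(600 − j1240)/(-272 − j360)

Z_in ≈ 480 + j939 Ω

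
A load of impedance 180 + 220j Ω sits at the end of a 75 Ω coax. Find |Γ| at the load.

|Γ| ≈ 0.724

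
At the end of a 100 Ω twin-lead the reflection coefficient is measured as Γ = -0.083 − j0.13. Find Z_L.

Z_L ≈ 82 − j21.9 Ω

Z_L = Z_0·(1 + Γ)/(1 − Γ) = 100·(0.917 − j0.13)/(1.08 + j0.13)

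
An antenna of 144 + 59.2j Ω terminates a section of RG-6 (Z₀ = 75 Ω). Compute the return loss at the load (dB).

Γ = (69 + j59.2)/(219 + j59.2), |Γ| = 0.401
RL = −20·log₁₀|Γ| = −20·log₁₀(0.401)

RL ≈ 7.94 dB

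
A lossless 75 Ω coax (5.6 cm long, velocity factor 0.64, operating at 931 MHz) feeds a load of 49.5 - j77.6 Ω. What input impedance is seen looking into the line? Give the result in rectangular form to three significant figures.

Z_in ≈ 40.6 + j65.4 Ω

λ = v/f = 0.64·c / 931 MHz = 0.206 m
βl = 2π·l/λ = 2π × 0.272 = 97.8°
tan(βl) = tan(97.8°) = -7.34
Z_in = Z_0·(Z_L + jZ_0·tanβl)/(Z_0 + jZ_L·tanβl)
     = 75·(49.5 − j628)/(-495 − j363)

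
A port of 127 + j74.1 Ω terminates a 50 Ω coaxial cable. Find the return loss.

Γ = (77 + j74.1)/(177 + j74.1), |Γ| = 0.557
RL = −20·log₁₀|Γ| = −20·log₁₀(0.557)

RL ≈ 5.08 dB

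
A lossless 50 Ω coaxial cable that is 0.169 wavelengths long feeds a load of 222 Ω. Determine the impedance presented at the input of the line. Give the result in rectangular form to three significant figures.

βl = 2π × 0.169 = 60.8°
tan(βl) = tan(60.8°) = 1.79
Z_in = Z_0·(Z_L + jZ_0·tanβl)/(Z_0 + jZ_L·tanβl)
     = 50·(222 + j89.6)/(50 + j398)

Z_in ≈ 14.5 − j26.1 Ω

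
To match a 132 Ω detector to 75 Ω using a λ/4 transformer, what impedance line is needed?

Z_qwt ≈ 99.5 Ω

Z_qwt = √(Z_0·R_L) = √(75 × 132) = √9900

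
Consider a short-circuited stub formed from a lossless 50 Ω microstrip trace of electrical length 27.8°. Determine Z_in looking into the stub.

tan(βl) = 0.527
For a short-circuited stub, Z_in = jZ_0·tan(βl)

Z_in ≈ +j26.4 Ω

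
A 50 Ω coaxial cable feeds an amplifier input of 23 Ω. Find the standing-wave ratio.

VSWR ≈ 2.17

Γ = (23 − 50)/(23 + 50) = -0.37
VSWR = (1 + 0.37)/(1 − 0.37)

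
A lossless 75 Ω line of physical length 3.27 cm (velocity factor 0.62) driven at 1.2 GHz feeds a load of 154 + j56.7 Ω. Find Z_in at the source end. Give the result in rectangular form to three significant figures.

λ = v/f = 0.62·c / 1.2 GHz = 0.155 m
βl = 2π·l/λ = 2π × 0.211 = 75.9°
tan(βl) = tan(75.9°) = 4
Z_in = Z_0·(Z_L + jZ_0·tanβl)/(Z_0 + jZ_L·tanβl)
     = 75·(154 + j356)/(-152 + j615)

Z_in ≈ 36.6 − j27.8 Ω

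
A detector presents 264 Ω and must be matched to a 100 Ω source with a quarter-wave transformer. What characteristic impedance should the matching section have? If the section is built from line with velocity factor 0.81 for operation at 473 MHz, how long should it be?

Z_qwt = √(Z_0·R_L) = √(100 × 264) = √26400
λ = 0.81·c/f = 0.514 m, so l = λ/4 = 0.128 m

Z_qwt ≈ 162 Ω; length ≈ 12.8 cm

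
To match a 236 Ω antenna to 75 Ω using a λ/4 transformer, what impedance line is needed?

Z_qwt ≈ 133 Ω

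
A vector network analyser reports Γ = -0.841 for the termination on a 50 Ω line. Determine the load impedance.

Z_L = Z_0·(1 + Γ)/(1 − Γ) = 50·(0.159)/(1.84)

Z_L ≈ 4.32 Ω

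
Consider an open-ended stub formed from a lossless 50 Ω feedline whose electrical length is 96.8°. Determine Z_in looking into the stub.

tan(βl) = -8.39
For an open-ended stub, Z_in = −jZ_0·cot(βl) = −jZ_0/tan(βl)

Z_in ≈ +j5.96 Ω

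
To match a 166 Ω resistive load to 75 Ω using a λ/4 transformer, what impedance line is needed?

Z_qwt = √(Z_0·R_L) = √(75 × 166) = √12450

Z_qwt ≈ 112 Ω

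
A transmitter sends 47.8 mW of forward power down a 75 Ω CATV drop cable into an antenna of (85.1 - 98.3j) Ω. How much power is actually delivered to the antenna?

P_delivered ≈ 34.6 mW

|Γ| = |(10.1 − j98.3)/(160.1 − j98.3)| = 0.526
|Γ|² = 0.277
P_refl = |Γ|²·P_inc = 13.2 mW, P_del = (1 − |Γ|²)·P_inc = 34.6 mW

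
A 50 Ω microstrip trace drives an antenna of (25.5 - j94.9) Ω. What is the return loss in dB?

RL ≈ 1.85 dB

Γ = (-24.5 − j94.9)/(75.5 − j94.9), |Γ| = 0.808
RL = −20·log₁₀|Γ| = −20·log₁₀(0.808)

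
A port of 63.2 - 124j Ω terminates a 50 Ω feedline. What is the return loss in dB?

RL ≈ 2.58 dB

Γ = (13.2 − j124)/(113.2 − j124), |Γ| = 0.743
RL = −20·log₁₀|Γ| = −20·log₁₀(0.743)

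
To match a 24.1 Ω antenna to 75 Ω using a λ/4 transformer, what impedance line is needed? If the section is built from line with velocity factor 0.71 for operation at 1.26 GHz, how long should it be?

Z_qwt = √(Z_0·R_L) = √(75 × 24.1) = √1808
λ = 0.71·c/f = 0.169 m, so l = λ/4 = 0.0423 m

Z_qwt ≈ 42.5 Ω; length ≈ 4.23 cm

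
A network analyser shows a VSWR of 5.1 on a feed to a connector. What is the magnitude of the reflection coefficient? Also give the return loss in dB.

|Γ| ≈ 0.672; return loss ≈ 3.45 dB

|Γ| = (S − 1)/(S + 1) = (5.1 − 1)/(5.1 + 1) = 4.1/6.1
RL = −20·log₁₀|Γ| = −20·log₁₀(0.672)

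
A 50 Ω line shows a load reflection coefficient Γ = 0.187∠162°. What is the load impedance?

Z_L ≈ 34.7 + j4.16 Ω

Z_L = Z_0·(1 + Γ)/(1 − Γ) = 50·(0.822 + j0.0578)/(1.18 − j0.0578)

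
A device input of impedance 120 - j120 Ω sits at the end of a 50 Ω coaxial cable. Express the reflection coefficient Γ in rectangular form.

Γ ≈ 0.607 − j0.277

Γ = (Z_L − Z_0)/(Z_L + Z_0) = (70 − j120)/(170 − j120)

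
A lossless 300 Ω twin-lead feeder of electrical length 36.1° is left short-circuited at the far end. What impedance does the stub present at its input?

tan(βl) = 0.729
For a short-circuited stub, Z_in = jZ_0·tan(βl)

Z_in ≈ +j219 Ω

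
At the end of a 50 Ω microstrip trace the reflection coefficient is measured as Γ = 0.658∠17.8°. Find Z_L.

Z_L ≈ 158 + j112 Ω

Z_L = Z_0·(1 + Γ)/(1 − Γ) = 50·(1.63 + j0.201)/(0.373 − j0.201)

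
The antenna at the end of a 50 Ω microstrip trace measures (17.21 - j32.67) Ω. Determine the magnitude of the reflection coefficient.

|Γ| ≈ 0.619

Γ = (Z_L − Z_0)/(Z_L + Z_0) = (-32.79 − j32.67)/(67.21 − j32.67)
|Γ| = 46.3/74.7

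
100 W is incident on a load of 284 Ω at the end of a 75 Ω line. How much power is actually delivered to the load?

P_delivered ≈ 66.1 W

Γ = (284 − 75)/(284 + 75) = 0.582
|Γ|² = 0.339
P_refl = |Γ|²·P_inc = 33.9 W, P_del = (1 − |Γ|²)·P_inc = 66.1 W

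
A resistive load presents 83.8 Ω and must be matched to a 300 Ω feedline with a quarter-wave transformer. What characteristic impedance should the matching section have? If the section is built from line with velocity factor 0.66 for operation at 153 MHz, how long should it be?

Z_qwt = √(Z_0·R_L) = √(300 × 83.8) = √25140
λ = 0.66·c/f = 1.29 m, so l = λ/4 = 0.324 m

Z_qwt ≈ 159 Ω; length ≈ 32.4 cm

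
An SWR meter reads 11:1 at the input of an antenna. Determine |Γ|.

|Γ| ≈ 0.833

|Γ| = (S − 1)/(S + 1) = (11 − 1)/(11 + 1) = 10/12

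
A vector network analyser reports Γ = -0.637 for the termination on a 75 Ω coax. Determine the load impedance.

Z_L ≈ 16.6 Ω

Z_L = Z_0·(1 + Γ)/(1 − Γ) = 75·(0.363)/(1.64)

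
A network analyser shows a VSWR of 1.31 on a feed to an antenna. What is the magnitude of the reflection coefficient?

|Γ| ≈ 0.134

|Γ| = (S − 1)/(S + 1) = (1.31 − 1)/(1.31 + 1) = 0.31/2.31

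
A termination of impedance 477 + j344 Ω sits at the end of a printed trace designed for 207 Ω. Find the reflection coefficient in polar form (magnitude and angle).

Γ ≈ 0.571 ∠ 25.2°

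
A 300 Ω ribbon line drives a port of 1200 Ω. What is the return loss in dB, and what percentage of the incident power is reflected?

RL ≈ 4.44 dB; 36% of incident power reflected

Γ = (1200 − 300)/(1200 + 300) = 0.6
RL = −20·log₁₀(0.6) = 4.44 dB
P_refl/P_inc = |Γ|² = 0.36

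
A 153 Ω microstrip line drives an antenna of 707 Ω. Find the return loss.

RL ≈ 3.82 dB

Γ = (707 − 153)/(707 + 153) = 0.644
RL = −20·log₁₀|Γ| = −20·log₁₀(0.644)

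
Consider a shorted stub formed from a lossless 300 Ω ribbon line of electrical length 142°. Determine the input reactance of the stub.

tan(βl) = -0.781
For a shorted stub, Z_in = jZ_0·tan(βl)

X_in ≈ -234 Ω (capacitive)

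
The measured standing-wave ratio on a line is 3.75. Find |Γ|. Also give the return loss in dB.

|Γ| ≈ 0.579; return loss ≈ 4.75 dB

|Γ| = (S − 1)/(S + 1) = (3.75 − 1)/(3.75 + 1) = 2.75/4.75
RL = −20·log₁₀|Γ| = −20·log₁₀(0.579)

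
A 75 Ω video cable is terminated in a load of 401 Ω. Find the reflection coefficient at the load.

Γ = (Z_L − Z_0)/(Z_L + Z_0) = (401 − 75)/(401 + 75) = 326/476

Γ = 0.685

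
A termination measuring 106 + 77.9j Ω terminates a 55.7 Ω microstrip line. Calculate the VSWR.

Γ = (Z_L − Z_0)/(Z_L + Z_0) = (50.3 + j77.9)/(161.7 + j77.9)
|Γ| = 92.7/179 = 0.517
VSWR = (1 + |Γ|)/(1 − |Γ|) = 1.52/0.483

VSWR ≈ 3.14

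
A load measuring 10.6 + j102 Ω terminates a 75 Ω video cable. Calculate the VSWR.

VSWR ≈ 20.3

Γ = (Z_L − Z_0)/(Z_L + Z_0) = (-64.4 + j102)/(85.6 + j102)
|Γ| = 121/133 = 0.906
VSWR = (1 + |Γ|)/(1 − |Γ|) = 1.91/0.0941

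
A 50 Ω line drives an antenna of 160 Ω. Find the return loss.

RL ≈ 5.62 dB

Γ = (160 − 50)/(160 + 50) = 0.524
RL = −20·log₁₀|Γ| = −20·log₁₀(0.524)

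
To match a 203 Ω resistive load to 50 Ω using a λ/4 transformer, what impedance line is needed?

Z_qwt = √(Z_0·R_L) = √(50 × 203) = √10150

Z_qwt ≈ 101 Ω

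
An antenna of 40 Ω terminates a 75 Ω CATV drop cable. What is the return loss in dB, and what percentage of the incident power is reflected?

RL ≈ 10.3 dB; 9.26% of incident power reflected

Γ = (40 − 75)/(40 + 75) = -0.304
RL = −20·log₁₀(0.304) = 10.3 dB
P_refl/P_inc = |Γ|² = 0.0926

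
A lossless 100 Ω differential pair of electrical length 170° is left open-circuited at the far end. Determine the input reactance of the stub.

X_in ≈ 567 Ω (inductive)

tan(βl) = -0.176
For an open-circuited stub, Z_in = −jZ_0·cot(βl) = −jZ_0/tan(βl)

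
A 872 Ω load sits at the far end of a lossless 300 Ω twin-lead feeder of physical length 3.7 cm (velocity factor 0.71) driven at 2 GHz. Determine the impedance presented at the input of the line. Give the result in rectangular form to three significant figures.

Z_in ≈ 146 + j175 Ω

λ = v/f = 0.71·c / 2 GHz = 0.106 m
βl = 2π·l/λ = 2π × 0.347 = 125°
tan(βl) = tan(125°) = -1.42
Z_in = Z_0·(Z_L + jZ_0·tanβl)/(Z_0 + jZ_L·tanβl)
     = 300·(872 − j427)/(300 − j1240)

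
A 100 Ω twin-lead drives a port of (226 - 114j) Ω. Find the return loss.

RL ≈ 6.16 dB

Γ = (126 − j114)/(326 − j114), |Γ| = 0.492
RL = −20·log₁₀|Γ| = −20·log₁₀(0.492)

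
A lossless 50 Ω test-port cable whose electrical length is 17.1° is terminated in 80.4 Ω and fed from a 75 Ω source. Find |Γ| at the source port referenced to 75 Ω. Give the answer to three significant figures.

tan(βl) = 0.308
Z_in = Z_0·(Z_L + jZ_0·tanβl)/(Z_0 + jZ_L·tanβl) = 70.7 − j19.6 Ω
Γ_s = (Z_in − Z_s)/(Z_in + Z_s) = (-4.29 − j19.6)/(146 − j19.6), |Γ_s| = 0.136

|Γ| ≈ 0.136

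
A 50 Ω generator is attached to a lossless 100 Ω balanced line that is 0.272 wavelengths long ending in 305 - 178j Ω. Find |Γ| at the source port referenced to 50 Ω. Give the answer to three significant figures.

βl = 2π × 0.272 = 97.9°
tan(βl) = -7.19
Z_in = Z_0·(Z_L + jZ_0·tanβl)/(Z_0 + jZ_L·tanβl) = 25.9 + j27.9 Ω
Γ_s = (Z_in − Z_s)/(Z_in + Z_s) = (-24.1 + j27.9)/(75.9 + j27.9), |Γ_s| = 0.455

|Γ| ≈ 0.455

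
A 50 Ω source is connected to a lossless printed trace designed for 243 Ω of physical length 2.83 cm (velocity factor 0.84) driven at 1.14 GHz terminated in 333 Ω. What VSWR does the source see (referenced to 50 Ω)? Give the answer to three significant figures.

λ = v/f = 0.84·c / 1.14 GHz = 0.221 m
βl = 2π·l/λ = 2π × 0.128 = 46.1°
tan(βl) = 1.04
Z_in = Z_0·(Z_L + jZ_0·tanβl)/(Z_0 + jZ_L·tanβl) = 229 − j73.2 Ω
Γ_s = (Z_in − Z_s)/(Z_in + Z_s) = (179 − j73.2)/(279 − j73.2), |Γ_s| = 0.67
VSWR = (1 + |Γ_s|)/(1 − |Γ_s|)

VSWR ≈ 5.07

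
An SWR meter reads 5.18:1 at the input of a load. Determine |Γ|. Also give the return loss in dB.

|Γ| ≈ 0.676; return loss ≈ 3.4 dB

|Γ| = (S − 1)/(S + 1) = (5.18 − 1)/(5.18 + 1) = 4.18/6.18
RL = −20·log₁₀|Γ| = −20·log₁₀(0.676)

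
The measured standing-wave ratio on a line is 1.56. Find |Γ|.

|Γ| ≈ 0.219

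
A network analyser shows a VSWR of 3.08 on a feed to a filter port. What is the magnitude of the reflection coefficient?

|Γ| = (S − 1)/(S + 1) = (3.08 − 1)/(3.08 + 1) = 2.08/4.08

|Γ| ≈ 0.51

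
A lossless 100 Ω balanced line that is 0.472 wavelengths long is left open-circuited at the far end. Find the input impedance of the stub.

βl = 2π × 0.472 = 170°
tan(βl) = -0.178
For an open-circuited stub, Z_in = −jZ_0·cot(βl) = −jZ_0/tan(βl)

Z_in ≈ +j563 Ω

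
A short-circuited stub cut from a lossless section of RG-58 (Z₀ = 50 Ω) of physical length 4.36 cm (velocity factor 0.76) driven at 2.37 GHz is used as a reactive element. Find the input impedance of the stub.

λ = v/f = 0.76·c / 2.37 GHz = 0.0962 m
βl = 2π·l/λ = 2π × 0.453 = 163°
tan(βl) = -0.303
For a short-circuited stub, Z_in = jZ_0·tan(βl)

Z_in ≈ −j15.1 Ω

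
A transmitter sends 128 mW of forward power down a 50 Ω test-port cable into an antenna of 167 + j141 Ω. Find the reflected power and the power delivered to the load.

P_reflected ≈ 64.2 mW; P_delivered ≈ 63.8 mW

|Γ| = |(117 + j141)/(217 + j141)| = 0.708
|Γ|² = 0.501
P_refl = |Γ|²·P_inc = 64.2 mW, P_del = (1 − |Γ|²)·P_inc = 63.8 mW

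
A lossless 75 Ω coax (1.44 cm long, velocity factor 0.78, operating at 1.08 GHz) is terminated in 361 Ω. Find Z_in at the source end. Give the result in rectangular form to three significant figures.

λ = v/f = 0.78·c / 1.08 GHz = 0.217 m
βl = 2π·l/λ = 2π × 0.0665 = 23.9°
tan(βl) = tan(23.9°) = 0.444
Z_in = Z_0·(Z_L + jZ_0·tanβl)/(Z_0 + jZ_L·tanβl)
     = 75·(361 + j33.3)/(75 + j160)

Z_in ≈ 77.7 − j133 Ω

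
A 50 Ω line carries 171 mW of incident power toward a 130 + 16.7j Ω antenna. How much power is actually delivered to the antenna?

|Γ| = |(80 + j16.7)/(180 + j16.7)| = 0.452
|Γ|² = 0.204
P_refl = |Γ|²·P_inc = 34.9 mW, P_del = (1 − |Γ|²)·P_inc = 136 mW

P_delivered ≈ 136 mW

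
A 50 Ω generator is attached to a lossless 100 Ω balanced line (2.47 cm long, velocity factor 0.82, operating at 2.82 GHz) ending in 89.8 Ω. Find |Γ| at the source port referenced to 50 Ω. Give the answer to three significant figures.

|Γ| ≈ 0.377

λ = v/f = 0.82·c / 2.82 GHz = 0.0872 m
βl = 2π·l/λ = 2π × 0.283 = 102°
tan(βl) = -4.73
Z_in = Z_0·(Z_L + jZ_0·tanβl)/(Z_0 + jZ_L·tanβl) = 110 − j4.81 Ω
Γ_s = (Z_in − Z_s)/(Z_in + Z_s) = (60.2 − j4.81)/(160 − j4.81), |Γ_s| = 0.377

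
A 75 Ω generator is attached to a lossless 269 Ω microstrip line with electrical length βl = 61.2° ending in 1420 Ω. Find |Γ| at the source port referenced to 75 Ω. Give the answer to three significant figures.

tan(βl) = 1.82
Z_in = Z_0·(Z_L + jZ_0·tanβl)/(Z_0 + jZ_L·tanβl) = 65.6 − j141 Ω
Γ_s = (Z_in − Z_s)/(Z_in + Z_s) = (-9.35 − j141)/(141 − j141), |Γ_s| = 0.71

|Γ| ≈ 0.71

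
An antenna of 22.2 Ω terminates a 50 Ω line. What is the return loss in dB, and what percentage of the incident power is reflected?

Γ = (22.2 − 50)/(22.2 + 50) = -0.385
RL = −20·log₁₀(0.385) = 8.29 dB
P_refl/P_inc = |Γ|² = 0.148

RL ≈ 8.29 dB; 14.8% of incident power reflected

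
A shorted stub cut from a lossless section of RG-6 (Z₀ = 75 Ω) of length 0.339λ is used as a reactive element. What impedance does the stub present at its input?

βl = 2π × 0.339 = 122°
tan(βl) = -1.6
For a shorted stub, Z_in = jZ_0·tan(βl)

Z_in ≈ −j120 Ω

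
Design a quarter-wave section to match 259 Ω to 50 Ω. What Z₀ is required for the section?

Z_qwt = √(Z_0·R_L) = √(50 × 259) = √12950

Z_qwt ≈ 114 Ω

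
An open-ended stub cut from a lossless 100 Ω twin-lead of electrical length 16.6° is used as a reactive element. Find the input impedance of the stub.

Z_in ≈ −j335 Ω

tan(βl) = 0.298
For an open-ended stub, Z_in = −jZ_0·cot(βl) = −jZ_0/tan(βl)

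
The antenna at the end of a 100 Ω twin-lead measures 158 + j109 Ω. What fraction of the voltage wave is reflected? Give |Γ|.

|Γ| ≈ 0.441

Γ = (Z_L − Z_0)/(Z_L + Z_0) = (58 + j109)/(258 + j109)
|Γ| = 123/280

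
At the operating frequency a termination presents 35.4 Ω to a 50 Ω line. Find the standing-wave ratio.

VSWR ≈ 1.41

For a purely resistive load, VSWR = R_L/Z_0 or Z_0/R_L (whichever > 1) = 50/35.4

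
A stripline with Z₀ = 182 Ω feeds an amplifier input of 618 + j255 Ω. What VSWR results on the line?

VSWR ≈ 4.02

Γ = (Z_L − Z_0)/(Z_L + Z_0) = (436 + j255)/(800 + j255)
|Γ| = 505/840 = 0.602
VSWR = (1 + |Γ|)/(1 − |Γ|) = 1.6/0.398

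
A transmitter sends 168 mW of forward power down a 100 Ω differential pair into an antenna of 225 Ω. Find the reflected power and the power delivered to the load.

Γ = (225 − 100)/(225 + 100) = 0.385
|Γ|² = 0.148
P_refl = |Γ|²·P_inc = 24.9 mW, P_del = (1 − |Γ|²)·P_inc = 143 mW

P_reflected ≈ 24.9 mW; P_delivered ≈ 143 mW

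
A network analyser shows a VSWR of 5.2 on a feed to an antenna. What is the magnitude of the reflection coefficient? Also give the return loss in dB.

|Γ| ≈ 0.677; return loss ≈ 3.38 dB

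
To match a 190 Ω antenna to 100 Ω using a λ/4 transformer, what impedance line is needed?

Z_qwt = √(Z_0·R_L) = √(100 × 190) = √19000

Z_qwt ≈ 138 Ω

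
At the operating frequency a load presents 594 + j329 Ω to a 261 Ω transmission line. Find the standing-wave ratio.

Γ = (Z_L − Z_0)/(Z_L + Z_0) = (333 + j329)/(855 + j329)
|Γ| = 468/916 = 0.511
VSWR = (1 + |Γ|)/(1 − |Γ|) = 1.51/0.489

VSWR ≈ 3.09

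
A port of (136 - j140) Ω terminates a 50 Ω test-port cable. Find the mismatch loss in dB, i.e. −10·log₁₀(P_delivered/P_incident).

Γ = (86 − j140)/(186 − j140), |Γ| = 0.706
|Γ|² = 0.498, so P_del/P_inc = 1 − |Γ|² = 0.502
ML = −10·log₁₀(1 − |Γ|²)

mismatch loss ≈ 2.99 dB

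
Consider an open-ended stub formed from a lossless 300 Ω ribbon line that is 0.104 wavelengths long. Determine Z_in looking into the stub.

Z_in ≈ −j392 Ω

βl = 2π × 0.104 = 37.4°
tan(βl) = 0.766
For an open-ended stub, Z_in = −jZ_0·cot(βl) = −jZ_0/tan(βl)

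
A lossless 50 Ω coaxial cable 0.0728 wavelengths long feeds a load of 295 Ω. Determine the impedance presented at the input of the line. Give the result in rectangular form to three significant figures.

Z_in ≈ 38.8 − j88.2 Ω

βl = 2π × 0.0728 = 26.2°
tan(βl) = tan(26.2°) = 0.492
Z_in = Z_0·(Z_L + jZ_0·tanβl)/(Z_0 + jZ_L·tanβl)
     = 50·(295 + j24.6)/(50 + j145)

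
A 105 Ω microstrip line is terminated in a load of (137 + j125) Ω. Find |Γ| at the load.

|Γ| ≈ 0.474

Γ = (Z_L − Z_0)/(Z_L + Z_0) = (32 + j125)/(242 + j125)
|Γ| = 129/272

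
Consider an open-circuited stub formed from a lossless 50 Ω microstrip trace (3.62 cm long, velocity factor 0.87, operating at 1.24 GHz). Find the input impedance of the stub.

Z_in ≈ −j26.7 Ω

λ = v/f = 0.87·c / 1.24 GHz = 0.21 m
βl = 2π·l/λ = 2π × 0.172 = 61.9°
tan(βl) = 1.87
For an open-circuited stub, Z_in = −jZ_0·cot(βl) = −jZ_0/tan(βl)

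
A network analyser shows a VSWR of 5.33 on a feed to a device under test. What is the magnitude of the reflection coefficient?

|Γ| ≈ 0.684

|Γ| = (S − 1)/(S + 1) = (5.33 − 1)/(5.33 + 1) = 4.33/6.33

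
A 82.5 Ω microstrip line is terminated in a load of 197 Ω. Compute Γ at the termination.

Γ = (Z_L − Z_0)/(Z_L + Z_0) = (197 − 82.5)/(197 + 82.5) = 114.5/279.5

Γ = 0.41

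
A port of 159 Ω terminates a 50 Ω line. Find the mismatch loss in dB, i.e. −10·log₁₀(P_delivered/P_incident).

Γ = (159 − 50)/(159 + 50) = 0.522
|Γ|² = 0.272, so P_del/P_inc = 1 − |Γ|² = 0.728
ML = −10·log₁₀(1 − |Γ|²)

mismatch loss ≈ 1.38 dB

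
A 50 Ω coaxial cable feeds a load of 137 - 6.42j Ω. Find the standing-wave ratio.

VSWR ≈ 2.75

Γ = (Z_L − Z_0)/(Z_L + Z_0) = (87 − j6.42)/(187 − j6.42)
|Γ| = 87.2/187 = 0.466
VSWR = (1 + |Γ|)/(1 − |Γ|) = 1.47/0.534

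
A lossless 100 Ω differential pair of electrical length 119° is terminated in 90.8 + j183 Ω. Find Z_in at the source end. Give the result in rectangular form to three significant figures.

Z_in ≈ 18.2 + j7.55 Ω

tan(βl) = tan(119°) = -1.8
Z_in = Z_0·(Z_L + jZ_0·tanβl)/(Z_0 + jZ_L·tanβl)
     = 100·(90.8 + j2.6)/(430 − j164)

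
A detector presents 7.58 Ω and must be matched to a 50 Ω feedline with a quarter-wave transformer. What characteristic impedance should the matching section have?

Z_qwt ≈ 19.5 Ω

Z_qwt = √(Z_0·R_L) = √(50 × 7.58) = √379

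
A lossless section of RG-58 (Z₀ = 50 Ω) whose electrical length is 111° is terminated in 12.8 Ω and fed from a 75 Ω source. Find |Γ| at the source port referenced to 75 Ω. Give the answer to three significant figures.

|Γ| ≈ 0.506

tan(βl) = -2.61
Z_in = Z_0·(Z_L + jZ_0·tanβl)/(Z_0 + jZ_L·tanβl) = 69 − j84.2 Ω
Γ_s = (Z_in − Z_s)/(Z_in + Z_s) = (-6.01 − j84.2)/(144 − j84.2), |Γ_s| = 0.506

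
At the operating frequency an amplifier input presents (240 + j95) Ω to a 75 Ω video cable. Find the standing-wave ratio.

Γ = (Z_L − Z_0)/(Z_L + Z_0) = (165 + j95)/(315 + j95)
|Γ| = 190/329 = 0.579
VSWR = (1 + |Γ|)/(1 − |Γ|) = 1.58/0.421

VSWR ≈ 3.75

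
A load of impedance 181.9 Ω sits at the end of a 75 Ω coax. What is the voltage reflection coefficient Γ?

Γ = 0.416

Γ = (Z_L − Z_0)/(Z_L + Z_0) = (181.9 − 75)/(181.9 + 75) = 106.9/256.9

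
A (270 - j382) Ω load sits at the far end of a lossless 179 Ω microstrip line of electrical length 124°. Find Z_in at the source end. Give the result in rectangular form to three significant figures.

Z_in ≈ 89.2 + j207 Ω

tan(βl) = tan(124°) = -1.48
Z_in = Z_0·(Z_L + jZ_0·tanβl)/(Z_0 + jZ_L·tanβl)
     = 179·(270 − j647)/(-387 − j400)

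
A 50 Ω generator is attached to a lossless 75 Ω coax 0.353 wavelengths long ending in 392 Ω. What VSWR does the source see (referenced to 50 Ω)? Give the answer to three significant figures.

βl = 2π × 0.353 = 127°
tan(βl) = -1.32
Z_in = Z_0·(Z_L + jZ_0·tanβl)/(Z_0 + jZ_L·tanβl) = 22.1 + j53.5 Ω
Γ_s = (Z_in − Z_s)/(Z_in + Z_s) = (-27.9 + j53.5)/(72.1 + j53.5), |Γ_s| = 0.672
VSWR = (1 + |Γ_s|)/(1 − |Γ_s|)

VSWR ≈ 5.1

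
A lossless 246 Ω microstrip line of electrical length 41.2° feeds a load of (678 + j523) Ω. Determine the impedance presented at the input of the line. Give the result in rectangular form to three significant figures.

Z_in ≈ 182 − j346 Ω

tan(βl) = tan(41.2°) = 0.875
Z_in = Z_0·(Z_L + jZ_0·tanβl)/(Z_0 + jZ_L·tanβl)
     = 246·(678 + j738)/(-212 + j594)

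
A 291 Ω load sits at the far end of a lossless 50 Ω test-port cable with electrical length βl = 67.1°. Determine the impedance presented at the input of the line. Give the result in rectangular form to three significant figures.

Z_in ≈ 10.1 − j20.4 Ω

tan(βl) = tan(67.1°) = 2.37
Z_in = Z_0·(Z_L + jZ_0·tanβl)/(Z_0 + jZ_L·tanβl)
     = 50·(291 + j118)/(50 + j689)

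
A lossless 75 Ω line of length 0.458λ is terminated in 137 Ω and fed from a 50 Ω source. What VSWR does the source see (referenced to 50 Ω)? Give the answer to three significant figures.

VSWR ≈ 2.66

βl = 2π × 0.458 = 165°
tan(βl) = -0.27
Z_in = Z_0·(Z_L + jZ_0·tanβl)/(Z_0 + jZ_L·tanβl) = 118 + j38.1 Ω
Γ_s = (Z_in − Z_s)/(Z_in + Z_s) = (68.2 + j38.1)/(168 + j38.1), |Γ_s| = 0.453
VSWR = (1 + |Γ_s|)/(1 − |Γ_s|)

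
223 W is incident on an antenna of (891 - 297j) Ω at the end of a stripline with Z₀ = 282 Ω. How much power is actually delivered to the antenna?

P_delivered ≈ 153 W

|Γ| = |(609 − j297)/(1173 − j297)| = 0.56
|Γ|² = 0.314
P_refl = |Γ|²·P_inc = 69.9 W, P_del = (1 − |Γ|²)·P_inc = 153 W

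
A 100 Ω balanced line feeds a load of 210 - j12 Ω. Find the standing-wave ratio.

Γ = (Z_L − Z_0)/(Z_L + Z_0) = (110 − j12)/(310 − j12)
|Γ| = 111/310 = 0.357
VSWR = (1 + |Γ|)/(1 − |Γ|) = 1.36/0.643

VSWR ≈ 2.11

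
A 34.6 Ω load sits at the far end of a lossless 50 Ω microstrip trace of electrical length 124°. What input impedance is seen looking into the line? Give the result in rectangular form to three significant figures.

Z_in ≈ 53.9 − j18.8 Ω

tan(βl) = tan(124°) = -1.48
Z_in = Z_0·(Z_L + jZ_0·tanβl)/(Z_0 + jZ_L·tanβl)
     = 50·(34.6 − j74.1)/(50 − j51.3)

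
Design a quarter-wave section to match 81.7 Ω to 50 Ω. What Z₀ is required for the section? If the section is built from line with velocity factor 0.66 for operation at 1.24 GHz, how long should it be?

Z_qwt ≈ 63.9 Ω; length ≈ 3.99 cm

Z_qwt = √(Z_0·R_L) = √(50 × 81.7) = √4085
λ = 0.66·c/f = 0.16 m, so l = λ/4 = 0.0399 m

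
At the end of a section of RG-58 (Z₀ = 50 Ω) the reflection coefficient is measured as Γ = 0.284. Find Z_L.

Z_L ≈ 89.7 Ω

Z_L = Z_0·(1 + Γ)/(1 − Γ) = 50·(1.28)/(0.716)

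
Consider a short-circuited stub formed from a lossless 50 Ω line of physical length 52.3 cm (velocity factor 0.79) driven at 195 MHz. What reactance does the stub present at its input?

X_in ≈ -23.4 Ω (capacitive)

λ = v/f = 0.79·c / 195 MHz = 1.22 m
βl = 2π·l/λ = 2π × 0.43 = 155°
tan(βl) = -0.468
For a short-circuited stub, Z_in = jZ_0·tan(βl)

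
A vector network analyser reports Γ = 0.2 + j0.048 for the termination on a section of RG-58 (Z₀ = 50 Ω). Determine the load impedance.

Z_L = Z_0·(1 + Γ)/(1 − Γ) = 50·(1.2 + j0.048)/(0.8 − j0.048)

Z_L ≈ 74.6 + j7.47 Ω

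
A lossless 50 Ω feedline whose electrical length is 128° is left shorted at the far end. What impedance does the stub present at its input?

tan(βl) = -1.28
For a shorted stub, Z_in = jZ_0·tan(βl)

Z_in ≈ −j64 Ω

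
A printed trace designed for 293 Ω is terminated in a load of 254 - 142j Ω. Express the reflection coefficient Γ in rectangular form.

Γ ≈ -0.00366 − j0.261

Γ = (Z_L − Z_0)/(Z_L + Z_0) = (-39 − j142)/(547 − j142)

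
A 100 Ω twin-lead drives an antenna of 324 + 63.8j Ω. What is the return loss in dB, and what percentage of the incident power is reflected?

Γ = (224 + j63.8)/(424 + j63.8), |Γ| = 0.543
RL = −20·log₁₀(0.543) = 5.3 dB
P_refl/P_inc = |Γ|² = 0.295

RL ≈ 5.3 dB; 29.5% of incident power reflected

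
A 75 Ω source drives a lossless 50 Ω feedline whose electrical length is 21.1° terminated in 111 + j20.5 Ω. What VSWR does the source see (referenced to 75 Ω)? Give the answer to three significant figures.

tan(βl) = 0.386
Z_in = Z_0·(Z_L + jZ_0·tanβl)/(Z_0 + jZ_L·tanβl) = 88.4 − j42.7 Ω
Γ_s = (Z_in − Z_s)/(Z_in + Z_s) = (13.4 − j42.7)/(163 − j42.7), |Γ_s| = 0.265
VSWR = (1 + |Γ_s|)/(1 − |Γ_s|)

VSWR ≈ 1.72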